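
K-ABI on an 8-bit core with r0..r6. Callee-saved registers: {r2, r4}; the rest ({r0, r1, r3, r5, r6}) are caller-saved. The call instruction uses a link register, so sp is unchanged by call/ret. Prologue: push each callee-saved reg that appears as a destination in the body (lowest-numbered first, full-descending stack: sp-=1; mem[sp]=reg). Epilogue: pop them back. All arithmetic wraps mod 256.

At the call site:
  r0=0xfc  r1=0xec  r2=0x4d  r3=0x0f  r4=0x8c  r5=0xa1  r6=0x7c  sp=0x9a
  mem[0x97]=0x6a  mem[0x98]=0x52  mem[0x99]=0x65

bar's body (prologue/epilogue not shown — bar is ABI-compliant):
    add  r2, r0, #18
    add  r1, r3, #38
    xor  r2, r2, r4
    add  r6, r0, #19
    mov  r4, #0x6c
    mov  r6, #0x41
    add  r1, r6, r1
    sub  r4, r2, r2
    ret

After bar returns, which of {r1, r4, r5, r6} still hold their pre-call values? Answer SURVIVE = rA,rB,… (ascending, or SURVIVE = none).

prologue: push r2 -> mem[0x99]=0x4d, sp=0x99
prologue: push r4 -> mem[0x98]=0x8c, sp=0x98
body[0] add  r2, r0, #18 -> r2=0x0e
body[1] add  r1, r3, #38 -> r1=0x35
body[2] xor  r2, r2, r4 -> r2=0x82
body[3] add  r6, r0, #19 -> r6=0x0f
body[4] mov  r4, #0x6c -> r4=0x6c
body[5] mov  r6, #0x41 -> r6=0x41
body[6] add  r1, r6, r1 -> r1=0x76
body[7] sub  r4, r2, r2 -> r4=0x00
epilogue: pop r4=0x8c, sp=0x99
epilogue: pop r2=0x4d, sp=0x9a
r1: caller-saved, written=True
r4: callee-saved, written=True
r5: caller-saved, written=False
r6: caller-saved, written=True

SURVIVE = r4,r5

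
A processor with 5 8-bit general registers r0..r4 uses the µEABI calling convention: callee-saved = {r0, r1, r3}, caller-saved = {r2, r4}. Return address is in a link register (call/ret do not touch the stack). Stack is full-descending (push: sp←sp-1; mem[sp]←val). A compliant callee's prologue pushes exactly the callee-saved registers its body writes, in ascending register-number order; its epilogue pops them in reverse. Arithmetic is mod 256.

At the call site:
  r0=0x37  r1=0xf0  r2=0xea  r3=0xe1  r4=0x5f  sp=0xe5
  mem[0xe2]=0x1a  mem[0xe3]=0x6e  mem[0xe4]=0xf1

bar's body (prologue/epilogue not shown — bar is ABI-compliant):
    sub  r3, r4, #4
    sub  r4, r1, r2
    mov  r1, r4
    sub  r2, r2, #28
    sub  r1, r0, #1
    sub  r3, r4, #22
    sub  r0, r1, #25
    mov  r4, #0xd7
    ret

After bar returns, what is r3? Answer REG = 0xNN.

prologue: push r0 → mem[0xe4]=0x37, sp=0xe4
prologue: push r1 → mem[0xe3]=0xf0, sp=0xe3
prologue: push r3 → mem[0xe2]=0xe1, sp=0xe2
body[0] sub  r3, r4, #4 → r3=0x5b
body[1] sub  r4, r1, r2 → r4=0x06
body[2] mov  r1, r4 → r1=0x06
body[3] sub  r2, r2, #28 → r2=0xce
body[4] sub  r1, r0, #1 → r1=0x36
body[5] sub  r3, r4, #22 → r3=0xf0
body[6] sub  r0, r1, #25 → r0=0x1d
body[7] mov  r4, #0xd7 → r4=0xd7
epilogue: pop r3=0xe1, sp=0xe3
epilogue: pop r1=0xf0, sp=0xe4
epilogue: pop r0=0x37, sp=0xe5
r3 is callee-saved → restored

REG = 0xe1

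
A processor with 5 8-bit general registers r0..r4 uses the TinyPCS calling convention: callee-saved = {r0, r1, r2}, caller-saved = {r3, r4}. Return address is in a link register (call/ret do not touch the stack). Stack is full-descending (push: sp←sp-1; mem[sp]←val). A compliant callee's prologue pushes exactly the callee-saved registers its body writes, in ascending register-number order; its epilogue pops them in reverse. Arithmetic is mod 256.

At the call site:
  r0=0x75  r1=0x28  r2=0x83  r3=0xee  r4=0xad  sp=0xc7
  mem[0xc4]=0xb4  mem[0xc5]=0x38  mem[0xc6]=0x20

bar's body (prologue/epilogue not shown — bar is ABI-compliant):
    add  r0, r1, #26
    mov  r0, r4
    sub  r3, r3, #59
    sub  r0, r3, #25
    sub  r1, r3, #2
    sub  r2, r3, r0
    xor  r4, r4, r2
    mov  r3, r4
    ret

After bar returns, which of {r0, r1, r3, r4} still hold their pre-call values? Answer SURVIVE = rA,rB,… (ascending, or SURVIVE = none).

SURVIVE = r0,r1

prologue: push r0 -> mem[0xc6]=0x75, sp=0xc6
prologue: push r1 -> mem[0xc5]=0x28, sp=0xc5
prologue: push r2 -> mem[0xc4]=0x83, sp=0xc4
body[0] add  r0, r1, #26 -> r0=0x42
body[1] mov  r0, r4 -> r0=0xad
body[2] sub  r3, r3, #59 -> r3=0xb3
body[3] sub  r0, r3, #25 -> r0=0x9a
body[4] sub  r1, r3, #2 -> r1=0xb1
body[5] sub  r2, r3, r0 -> r2=0x19
body[6] xor  r4, r4, r2 -> r4=0xb4
body[7] mov  r3, r4 -> r3=0xb4
epilogue: pop r2=0x83, sp=0xc5
epilogue: pop r1=0x28, sp=0xc6
epilogue: pop r0=0x75, sp=0xc7
r0: callee-saved, written=True
r1: callee-saved, written=True
r3: caller-saved, written=True
r4: caller-saved, written=True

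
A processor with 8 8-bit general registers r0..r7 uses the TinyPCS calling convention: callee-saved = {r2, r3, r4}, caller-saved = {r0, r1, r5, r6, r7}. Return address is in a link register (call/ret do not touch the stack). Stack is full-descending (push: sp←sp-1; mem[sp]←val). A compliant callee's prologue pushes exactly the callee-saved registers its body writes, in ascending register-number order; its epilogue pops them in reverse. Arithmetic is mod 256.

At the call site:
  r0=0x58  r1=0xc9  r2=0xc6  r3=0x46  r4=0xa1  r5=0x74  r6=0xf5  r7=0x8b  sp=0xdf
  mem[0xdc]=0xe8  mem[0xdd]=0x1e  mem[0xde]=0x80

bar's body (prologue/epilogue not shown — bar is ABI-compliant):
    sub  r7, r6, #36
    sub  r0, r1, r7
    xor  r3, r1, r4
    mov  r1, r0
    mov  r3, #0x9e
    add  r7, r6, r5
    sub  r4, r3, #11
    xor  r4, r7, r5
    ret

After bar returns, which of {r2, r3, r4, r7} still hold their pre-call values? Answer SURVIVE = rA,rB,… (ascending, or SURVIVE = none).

prologue: push r3 -> mem[0xde]=0x46, sp=0xde
prologue: push r4 -> mem[0xdd]=0xa1, sp=0xdd
body[0] sub  r7, r6, #36 -> r7=0xd1
body[1] sub  r0, r1, r7 -> r0=0xf8
body[2] xor  r3, r1, r4 -> r3=0x68
body[3] mov  r1, r0 -> r1=0xf8
body[4] mov  r3, #0x9e -> r3=0x9e
body[5] add  r7, r6, r5 -> r7=0x69
body[6] sub  r4, r3, #11 -> r4=0x93
body[7] xor  r4, r7, r5 -> r4=0x1d
epilogue: pop r4=0xa1, sp=0xde
epilogue: pop r3=0x46, sp=0xdf
r2: callee-saved, written=False
r3: callee-saved, written=True
r4: callee-saved, written=True
r7: caller-saved, written=True

SURVIVE = r2,r3,r4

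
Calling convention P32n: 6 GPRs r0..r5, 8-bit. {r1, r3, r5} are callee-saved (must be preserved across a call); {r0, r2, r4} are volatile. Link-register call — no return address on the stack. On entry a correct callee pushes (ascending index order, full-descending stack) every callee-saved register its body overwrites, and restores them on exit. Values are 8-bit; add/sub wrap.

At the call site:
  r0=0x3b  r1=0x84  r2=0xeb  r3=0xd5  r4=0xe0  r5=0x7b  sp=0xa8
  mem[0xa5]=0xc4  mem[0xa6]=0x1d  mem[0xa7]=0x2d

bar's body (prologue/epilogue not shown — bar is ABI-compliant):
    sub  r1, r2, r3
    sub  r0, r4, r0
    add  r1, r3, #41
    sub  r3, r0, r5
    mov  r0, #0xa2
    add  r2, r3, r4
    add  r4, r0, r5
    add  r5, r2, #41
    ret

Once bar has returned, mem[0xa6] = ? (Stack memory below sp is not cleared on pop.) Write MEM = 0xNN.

MEM = 0xd5

prologue: push r1 → mem[0xa7]=0x84, sp=0xa7
prologue: push r3 → mem[0xa6]=0xd5, sp=0xa6
prologue: push r5 → mem[0xa5]=0x7b, sp=0xa5
body[0] sub  r1, r2, r3 → r1=0x16
body[1] sub  r0, r4, r0 → r0=0xa5
body[2] add  r1, r3, #41 → r1=0xfe
body[3] sub  r3, r0, r5 → r3=0x2a
body[4] mov  r0, #0xa2 → r0=0xa2
body[5] add  r2, r3, r4 → r2=0x0a
body[6] add  r4, r0, r5 → r4=0x1d
body[7] add  r5, r2, #41 → r5=0x33
epilogue: pop r5=0x7b, sp=0xa6
epilogue: pop r3=0xd5, sp=0xa7
epilogue: pop r1=0x84, sp=0xa8
prologue pushed ['r1', 'r3', 'r5'] at ['0xa7', '0xa6', '0xa5']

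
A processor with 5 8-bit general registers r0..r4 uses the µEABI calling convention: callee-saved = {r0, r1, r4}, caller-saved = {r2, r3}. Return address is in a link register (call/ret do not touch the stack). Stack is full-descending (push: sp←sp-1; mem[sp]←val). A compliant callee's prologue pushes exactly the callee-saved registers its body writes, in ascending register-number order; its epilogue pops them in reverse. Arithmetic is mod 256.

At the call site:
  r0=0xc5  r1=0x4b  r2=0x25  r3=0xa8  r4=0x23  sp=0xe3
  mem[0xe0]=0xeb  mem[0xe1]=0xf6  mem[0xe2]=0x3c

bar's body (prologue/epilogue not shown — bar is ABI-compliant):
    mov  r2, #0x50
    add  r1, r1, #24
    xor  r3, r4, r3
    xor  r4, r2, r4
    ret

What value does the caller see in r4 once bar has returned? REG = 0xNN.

REG = 0x23

prologue: push r1 → mem[0xe2]=0x4b, sp=0xe2
prologue: push r4 → mem[0xe1]=0x23, sp=0xe1
body[0] mov  r2, #0x50 → r2=0x50
body[1] add  r1, r1, #24 → r1=0x63
body[2] xor  r3, r4, r3 → r3=0x8b
body[3] xor  r4, r2, r4 → r4=0x73
epilogue: pop r4=0x23, sp=0xe2
epilogue: pop r1=0x4b, sp=0xe3
r4 is callee-saved → restored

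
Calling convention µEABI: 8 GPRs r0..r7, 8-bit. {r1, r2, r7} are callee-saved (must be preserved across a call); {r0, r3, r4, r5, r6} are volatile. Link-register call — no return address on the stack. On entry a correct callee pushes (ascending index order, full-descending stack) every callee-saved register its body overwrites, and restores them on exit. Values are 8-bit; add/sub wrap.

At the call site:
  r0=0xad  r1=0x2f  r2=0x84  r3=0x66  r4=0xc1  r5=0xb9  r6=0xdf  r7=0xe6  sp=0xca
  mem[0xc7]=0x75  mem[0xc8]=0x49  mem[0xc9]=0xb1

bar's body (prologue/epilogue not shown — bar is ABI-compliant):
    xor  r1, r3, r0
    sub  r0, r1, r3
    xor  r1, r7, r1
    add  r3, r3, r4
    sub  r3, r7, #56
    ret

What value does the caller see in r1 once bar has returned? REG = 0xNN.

REG = 0x2f

prologue: push r1 → mem[0xc9]=0x2f, sp=0xc9
body[0] xor  r1, r3, r0 → r1=0xcb
body[1] sub  r0, r1, r3 → r0=0x65
body[2] xor  r1, r7, r1 → r1=0x2d
body[3] add  r3, r3, r4 → r3=0x27
body[4] sub  r3, r7, #56 → r3=0xae
epilogue: pop r1=0x2f, sp=0xca
r1 is callee-saved → restored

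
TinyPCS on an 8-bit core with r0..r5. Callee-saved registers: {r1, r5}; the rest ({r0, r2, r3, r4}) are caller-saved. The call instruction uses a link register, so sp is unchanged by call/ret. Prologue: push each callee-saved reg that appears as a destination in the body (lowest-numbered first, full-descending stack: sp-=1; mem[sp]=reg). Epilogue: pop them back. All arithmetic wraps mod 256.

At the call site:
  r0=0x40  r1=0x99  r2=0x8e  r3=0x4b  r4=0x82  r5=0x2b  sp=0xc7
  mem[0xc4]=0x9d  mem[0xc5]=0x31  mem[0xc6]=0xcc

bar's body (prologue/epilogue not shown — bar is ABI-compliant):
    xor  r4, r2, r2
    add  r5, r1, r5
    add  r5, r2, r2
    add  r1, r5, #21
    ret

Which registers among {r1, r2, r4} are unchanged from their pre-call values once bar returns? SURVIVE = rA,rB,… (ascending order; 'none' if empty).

SURVIVE = r1,r2

prologue: push r1 -> mem[0xc6]=0x99, sp=0xc6
prologue: push r5 -> mem[0xc5]=0x2b, sp=0xc5
body[0] xor  r4, r2, r2 -> r4=0x00
body[1] add  r5, r1, r5 -> r5=0xc4
body[2] add  r5, r2, r2 -> r5=0x1c
body[3] add  r1, r5, #21 -> r1=0x31
epilogue: pop r5=0x2b, sp=0xc6
epilogue: pop r1=0x99, sp=0xc7
r1: callee-saved, written=True
r2: caller-saved, written=False
r4: caller-saved, written=True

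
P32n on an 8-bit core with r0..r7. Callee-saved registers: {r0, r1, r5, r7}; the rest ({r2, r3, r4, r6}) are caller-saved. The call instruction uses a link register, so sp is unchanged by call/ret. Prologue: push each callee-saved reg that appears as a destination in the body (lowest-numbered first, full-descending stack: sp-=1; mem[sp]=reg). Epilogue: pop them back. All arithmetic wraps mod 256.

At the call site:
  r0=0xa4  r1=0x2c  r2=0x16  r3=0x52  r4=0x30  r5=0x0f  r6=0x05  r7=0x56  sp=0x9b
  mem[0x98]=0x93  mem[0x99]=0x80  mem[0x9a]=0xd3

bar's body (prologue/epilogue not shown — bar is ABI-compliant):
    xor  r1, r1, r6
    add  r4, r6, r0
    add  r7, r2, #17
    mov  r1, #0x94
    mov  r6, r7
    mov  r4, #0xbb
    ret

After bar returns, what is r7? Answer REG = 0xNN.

prologue: push r1 → mem[0x9a]=0x2c, sp=0x9a
prologue: push r7 → mem[0x99]=0x56, sp=0x99
body[0] xor  r1, r1, r6 → r1=0x29
body[1] add  r4, r6, r0 → r4=0xa9
body[2] add  r7, r2, #17 → r7=0x27
body[3] mov  r1, #0x94 → r1=0x94
body[4] mov  r6, r7 → r6=0x27
body[5] mov  r4, #0xbb → r4=0xbb
epilogue: pop r7=0x56, sp=0x9a
epilogue: pop r1=0x2c, sp=0x9b
r7 is callee-saved → restored

REG = 0x56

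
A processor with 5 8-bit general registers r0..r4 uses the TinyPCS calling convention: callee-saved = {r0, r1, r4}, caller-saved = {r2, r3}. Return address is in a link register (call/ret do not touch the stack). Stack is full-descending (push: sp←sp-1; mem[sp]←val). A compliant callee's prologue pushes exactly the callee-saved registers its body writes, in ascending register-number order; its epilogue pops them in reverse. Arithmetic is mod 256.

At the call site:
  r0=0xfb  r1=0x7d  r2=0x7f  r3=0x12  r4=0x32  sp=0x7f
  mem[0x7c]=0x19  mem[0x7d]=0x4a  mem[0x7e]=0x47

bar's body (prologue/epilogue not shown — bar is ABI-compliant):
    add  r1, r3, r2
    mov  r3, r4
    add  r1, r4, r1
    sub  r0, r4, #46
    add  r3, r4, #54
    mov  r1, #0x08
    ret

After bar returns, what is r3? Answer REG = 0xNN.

REG = 0x68

prologue: push r0 → mem[0x7e]=0xfb, sp=0x7e
prologue: push r1 → mem[0x7d]=0x7d, sp=0x7d
body[0] add  r1, r3, r2 → r1=0x91
body[1] mov  r3, r4 → r3=0x32
body[2] add  r1, r4, r1 → r1=0xc3
body[3] sub  r0, r4, #46 → r0=0x04
body[4] add  r3, r4, #54 → r3=0x68
body[5] mov  r1, #0x08 → r1=0x08
epilogue: pop r1=0x7d, sp=0x7e
epilogue: pop r0=0xfb, sp=0x7f
r3 is caller-saved → body value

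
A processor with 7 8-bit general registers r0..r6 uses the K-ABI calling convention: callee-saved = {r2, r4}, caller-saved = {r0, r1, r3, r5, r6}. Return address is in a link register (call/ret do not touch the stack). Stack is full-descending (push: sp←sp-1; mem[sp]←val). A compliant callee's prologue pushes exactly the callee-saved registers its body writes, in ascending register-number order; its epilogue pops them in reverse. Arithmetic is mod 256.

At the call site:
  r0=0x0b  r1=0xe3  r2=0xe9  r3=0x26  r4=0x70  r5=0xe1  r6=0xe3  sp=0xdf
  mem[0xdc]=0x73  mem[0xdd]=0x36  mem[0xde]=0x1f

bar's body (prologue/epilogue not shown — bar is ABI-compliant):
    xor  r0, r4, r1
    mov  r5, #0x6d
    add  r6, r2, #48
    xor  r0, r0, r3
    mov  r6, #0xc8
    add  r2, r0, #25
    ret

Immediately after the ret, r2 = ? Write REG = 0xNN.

prologue: push r2 -> mem[0xde]=0xe9, sp=0xde
body[0] xor  r0, r4, r1 -> r0=0x93
body[1] mov  r5, #0x6d -> r5=0x6d
body[2] add  r6, r2, #48 -> r6=0x19
body[3] xor  r0, r0, r3 -> r0=0xb5
body[4] mov  r6, #0xc8 -> r6=0xc8
body[5] add  r2, r0, #25 -> r2=0xce
epilogue: pop r2=0xe9, sp=0xdf
r2 is callee-saved -> restored

REG = 0xe9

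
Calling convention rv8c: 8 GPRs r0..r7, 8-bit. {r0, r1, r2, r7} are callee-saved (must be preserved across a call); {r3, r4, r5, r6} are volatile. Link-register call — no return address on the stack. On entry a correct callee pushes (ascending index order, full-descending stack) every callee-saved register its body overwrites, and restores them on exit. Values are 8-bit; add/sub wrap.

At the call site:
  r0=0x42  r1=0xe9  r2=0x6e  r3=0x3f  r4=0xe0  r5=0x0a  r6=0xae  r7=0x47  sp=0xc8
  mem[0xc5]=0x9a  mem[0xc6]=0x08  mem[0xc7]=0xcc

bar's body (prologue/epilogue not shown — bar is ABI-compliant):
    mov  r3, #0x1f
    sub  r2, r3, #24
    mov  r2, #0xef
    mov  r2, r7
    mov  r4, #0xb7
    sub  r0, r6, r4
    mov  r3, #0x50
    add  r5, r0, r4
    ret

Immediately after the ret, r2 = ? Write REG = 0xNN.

prologue: push r0 -> mem[0xc7]=0x42, sp=0xc7
prologue: push r2 -> mem[0xc6]=0x6e, sp=0xc6
body[0] mov  r3, #0x1f -> r3=0x1f
body[1] sub  r2, r3, #24 -> r2=0x07
body[2] mov  r2, #0xef -> r2=0xef
body[3] mov  r2, r7 -> r2=0x47
body[4] mov  r4, #0xb7 -> r4=0xb7
body[5] sub  r0, r6, r4 -> r0=0xf7
body[6] mov  r3, #0x50 -> r3=0x50
body[7] add  r5, r0, r4 -> r5=0xae
epilogue: pop r2=0x6e, sp=0xc7
epilogue: pop r0=0x42, sp=0xc8
r2 is callee-saved -> restored

REG = 0x6e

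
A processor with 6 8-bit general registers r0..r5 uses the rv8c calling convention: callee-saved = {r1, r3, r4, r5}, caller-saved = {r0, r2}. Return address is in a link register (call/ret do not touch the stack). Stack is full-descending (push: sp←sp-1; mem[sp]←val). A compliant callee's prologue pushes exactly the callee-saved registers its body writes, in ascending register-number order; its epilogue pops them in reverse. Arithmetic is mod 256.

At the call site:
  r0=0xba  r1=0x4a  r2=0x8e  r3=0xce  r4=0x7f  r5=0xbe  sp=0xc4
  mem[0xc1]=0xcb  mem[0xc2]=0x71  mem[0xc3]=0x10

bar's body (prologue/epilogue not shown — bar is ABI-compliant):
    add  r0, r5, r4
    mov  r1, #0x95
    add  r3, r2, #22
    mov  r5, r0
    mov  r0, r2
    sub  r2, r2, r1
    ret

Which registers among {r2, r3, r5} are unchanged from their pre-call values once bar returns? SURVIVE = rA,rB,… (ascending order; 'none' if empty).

SURVIVE = r3,r5

prologue: push r1 → mem[0xc3]=0x4a, sp=0xc3
prologue: push r3 → mem[0xc2]=0xce, sp=0xc2
prologue: push r5 → mem[0xc1]=0xbe, sp=0xc1
body[0] add  r0, r5, r4 → r0=0x3d
body[1] mov  r1, #0x95 → r1=0x95
body[2] add  r3, r2, #22 → r3=0xa4
body[3] mov  r5, r0 → r5=0x3d
body[4] mov  r0, r2 → r0=0x8e
body[5] sub  r2, r2, r1 → r2=0xf9
epilogue: pop r5=0xbe, sp=0xc2
epilogue: pop r3=0xce, sp=0xc3
epilogue: pop r1=0x4a, sp=0xc4
r2: caller-saved, written=True
r3: callee-saved, written=True
r5: callee-saved, written=True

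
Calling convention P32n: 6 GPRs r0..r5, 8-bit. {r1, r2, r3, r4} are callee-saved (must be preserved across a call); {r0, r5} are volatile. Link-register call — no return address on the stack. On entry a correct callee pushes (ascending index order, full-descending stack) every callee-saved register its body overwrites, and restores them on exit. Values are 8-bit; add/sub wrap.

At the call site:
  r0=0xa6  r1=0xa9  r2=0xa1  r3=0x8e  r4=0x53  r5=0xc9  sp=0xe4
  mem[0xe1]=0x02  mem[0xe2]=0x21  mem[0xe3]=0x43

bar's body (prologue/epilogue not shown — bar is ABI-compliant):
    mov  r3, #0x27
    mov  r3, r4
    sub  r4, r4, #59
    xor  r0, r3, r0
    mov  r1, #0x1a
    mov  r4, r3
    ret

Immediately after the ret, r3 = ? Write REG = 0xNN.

prologue: push r1 -> mem[0xe3]=0xa9, sp=0xe3
prologue: push r3 -> mem[0xe2]=0x8e, sp=0xe2
prologue: push r4 -> mem[0xe1]=0x53, sp=0xe1
body[0] mov  r3, #0x27 -> r3=0x27
body[1] mov  r3, r4 -> r3=0x53
body[2] sub  r4, r4, #59 -> r4=0x18
body[3] xor  r0, r3, r0 -> r0=0xf5
body[4] mov  r1, #0x1a -> r1=0x1a
body[5] mov  r4, r3 -> r4=0x53
epilogue: pop r4=0x53, sp=0xe2
epilogue: pop r3=0x8e, sp=0xe3
epilogue: pop r1=0xa9, sp=0xe4
r3 is callee-saved -> restored

REG = 0x8e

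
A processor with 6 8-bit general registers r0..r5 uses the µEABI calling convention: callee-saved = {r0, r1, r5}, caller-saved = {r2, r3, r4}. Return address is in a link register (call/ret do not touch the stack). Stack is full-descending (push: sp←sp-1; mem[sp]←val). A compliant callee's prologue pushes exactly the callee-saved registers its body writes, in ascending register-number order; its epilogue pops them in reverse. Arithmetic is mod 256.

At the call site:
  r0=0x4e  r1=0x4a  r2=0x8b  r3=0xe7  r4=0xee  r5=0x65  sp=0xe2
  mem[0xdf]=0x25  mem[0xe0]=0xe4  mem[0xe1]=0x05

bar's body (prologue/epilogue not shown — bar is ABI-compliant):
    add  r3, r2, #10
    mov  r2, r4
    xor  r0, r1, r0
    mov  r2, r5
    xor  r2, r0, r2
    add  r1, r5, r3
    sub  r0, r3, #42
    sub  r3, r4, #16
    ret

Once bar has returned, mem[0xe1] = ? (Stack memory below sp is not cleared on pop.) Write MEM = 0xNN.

prologue: push r0 → mem[0xe1]=0x4e, sp=0xe1
prologue: push r1 → mem[0xe0]=0x4a, sp=0xe0
body[0] add  r3, r2, #10 → r3=0x95
body[1] mov  r2, r4 → r2=0xee
body[2] xor  r0, r1, r0 → r0=0x04
body[3] mov  r2, r5 → r2=0x65
body[4] xor  r2, r0, r2 → r2=0x61
body[5] add  r1, r5, r3 → r1=0xfa
body[6] sub  r0, r3, #42 → r0=0x6b
body[7] sub  r3, r4, #16 → r3=0xde
epilogue: pop r1=0x4a, sp=0xe1
epilogue: pop r0=0x4e, sp=0xe2
prologue pushed ['r0', 'r1'] at ['0xe1', '0xe0']

MEM = 0x4e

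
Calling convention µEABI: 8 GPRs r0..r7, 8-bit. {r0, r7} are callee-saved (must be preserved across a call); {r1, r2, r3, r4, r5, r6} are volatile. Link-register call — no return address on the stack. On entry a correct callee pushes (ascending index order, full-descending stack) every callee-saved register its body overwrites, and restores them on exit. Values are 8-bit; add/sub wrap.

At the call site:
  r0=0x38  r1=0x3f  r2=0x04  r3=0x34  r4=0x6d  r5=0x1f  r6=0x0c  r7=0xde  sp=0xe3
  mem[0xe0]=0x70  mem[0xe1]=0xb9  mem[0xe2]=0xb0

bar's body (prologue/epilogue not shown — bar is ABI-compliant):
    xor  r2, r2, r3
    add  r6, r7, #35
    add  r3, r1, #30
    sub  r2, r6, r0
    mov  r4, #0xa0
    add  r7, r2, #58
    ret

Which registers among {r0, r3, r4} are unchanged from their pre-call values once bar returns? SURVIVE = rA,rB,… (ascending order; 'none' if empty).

prologue: push r7 → mem[0xe2]=0xde, sp=0xe2
body[0] xor  r2, r2, r3 → r2=0x30
body[1] add  r6, r7, #35 → r6=0x01
body[2] add  r3, r1, #30 → r3=0x5d
body[3] sub  r2, r6, r0 → r2=0xc9
body[4] mov  r4, #0xa0 → r4=0xa0
body[5] add  r7, r2, #58 → r7=0x03
epilogue: pop r7=0xde, sp=0xe3
r0: callee-saved, written=False
r3: caller-saved, written=True
r4: caller-saved, written=True

SURVIVE = r0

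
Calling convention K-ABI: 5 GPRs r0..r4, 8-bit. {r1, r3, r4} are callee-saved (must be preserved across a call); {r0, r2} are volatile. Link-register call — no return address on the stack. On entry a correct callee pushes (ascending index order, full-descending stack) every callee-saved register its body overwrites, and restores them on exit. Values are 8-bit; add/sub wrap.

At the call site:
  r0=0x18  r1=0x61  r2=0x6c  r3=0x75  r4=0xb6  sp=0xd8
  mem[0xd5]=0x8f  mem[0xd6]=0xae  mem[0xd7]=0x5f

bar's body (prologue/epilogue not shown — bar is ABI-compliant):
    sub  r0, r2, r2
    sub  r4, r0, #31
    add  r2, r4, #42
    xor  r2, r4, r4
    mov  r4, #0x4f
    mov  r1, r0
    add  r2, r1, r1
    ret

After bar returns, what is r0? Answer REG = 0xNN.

prologue: push r1 -> mem[0xd7]=0x61, sp=0xd7
prologue: push r4 -> mem[0xd6]=0xb6, sp=0xd6
body[0] sub  r0, r2, r2 -> r0=0x00
body[1] sub  r4, r0, #31 -> r4=0xe1
body[2] add  r2, r4, #42 -> r2=0x0b
body[3] xor  r2, r4, r4 -> r2=0x00
body[4] mov  r4, #0x4f -> r4=0x4f
body[5] mov  r1, r0 -> r1=0x00
body[6] add  r2, r1, r1 -> r2=0x00
epilogue: pop r4=0xb6, sp=0xd7
epilogue: pop r1=0x61, sp=0xd8
r0 is caller-saved -> body value

REG = 0x00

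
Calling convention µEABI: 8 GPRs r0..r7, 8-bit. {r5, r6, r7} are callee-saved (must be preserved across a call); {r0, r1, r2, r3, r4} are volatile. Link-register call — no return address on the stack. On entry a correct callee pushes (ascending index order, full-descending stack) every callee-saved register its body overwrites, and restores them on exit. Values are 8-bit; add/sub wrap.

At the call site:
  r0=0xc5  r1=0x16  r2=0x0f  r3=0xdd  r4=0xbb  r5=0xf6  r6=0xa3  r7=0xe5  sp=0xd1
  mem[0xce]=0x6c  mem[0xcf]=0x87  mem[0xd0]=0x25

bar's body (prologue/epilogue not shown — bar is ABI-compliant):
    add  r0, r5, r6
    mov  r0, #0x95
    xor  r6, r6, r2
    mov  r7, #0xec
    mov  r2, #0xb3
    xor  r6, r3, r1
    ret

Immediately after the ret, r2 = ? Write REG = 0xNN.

REG = 0xb3

prologue: push r6 → mem[0xd0]=0xa3, sp=0xd0
prologue: push r7 → mem[0xcf]=0xe5, sp=0xcf
body[0] add  r0, r5, r6 → r0=0x99
body[1] mov  r0, #0x95 → r0=0x95
body[2] xor  r6, r6, r2 → r6=0xac
body[3] mov  r7, #0xec → r7=0xec
body[4] mov  r2, #0xb3 → r2=0xb3
body[5] xor  r6, r3, r1 → r6=0xcb
epilogue: pop r7=0xe5, sp=0xd0
epilogue: pop r6=0xa3, sp=0xd1
r2 is caller-saved → body value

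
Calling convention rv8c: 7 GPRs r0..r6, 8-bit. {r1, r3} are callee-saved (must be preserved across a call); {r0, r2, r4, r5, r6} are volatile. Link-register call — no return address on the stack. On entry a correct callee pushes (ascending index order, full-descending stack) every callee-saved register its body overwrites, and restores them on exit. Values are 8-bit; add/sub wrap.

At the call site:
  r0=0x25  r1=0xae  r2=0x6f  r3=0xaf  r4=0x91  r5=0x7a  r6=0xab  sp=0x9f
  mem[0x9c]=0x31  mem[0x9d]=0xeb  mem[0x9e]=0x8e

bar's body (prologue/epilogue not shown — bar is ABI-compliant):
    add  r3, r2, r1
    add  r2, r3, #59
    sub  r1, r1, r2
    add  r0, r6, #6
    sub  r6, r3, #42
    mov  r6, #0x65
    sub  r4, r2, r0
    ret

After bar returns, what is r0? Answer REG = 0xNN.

prologue: push r1 → mem[0x9e]=0xae, sp=0x9e
prologue: push r3 → mem[0x9d]=0xaf, sp=0x9d
body[0] add  r3, r2, r1 → r3=0x1d
body[1] add  r2, r3, #59 → r2=0x58
body[2] sub  r1, r1, r2 → r1=0x56
body[3] add  r0, r6, #6 → r0=0xb1
body[4] sub  r6, r3, #42 → r6=0xf3
body[5] mov  r6, #0x65 → r6=0x65
body[6] sub  r4, r2, r0 → r4=0xa7
epilogue: pop r3=0xaf, sp=0x9e
epilogue: pop r1=0xae, sp=0x9f
r0 is caller-saved → body value

REG = 0xb1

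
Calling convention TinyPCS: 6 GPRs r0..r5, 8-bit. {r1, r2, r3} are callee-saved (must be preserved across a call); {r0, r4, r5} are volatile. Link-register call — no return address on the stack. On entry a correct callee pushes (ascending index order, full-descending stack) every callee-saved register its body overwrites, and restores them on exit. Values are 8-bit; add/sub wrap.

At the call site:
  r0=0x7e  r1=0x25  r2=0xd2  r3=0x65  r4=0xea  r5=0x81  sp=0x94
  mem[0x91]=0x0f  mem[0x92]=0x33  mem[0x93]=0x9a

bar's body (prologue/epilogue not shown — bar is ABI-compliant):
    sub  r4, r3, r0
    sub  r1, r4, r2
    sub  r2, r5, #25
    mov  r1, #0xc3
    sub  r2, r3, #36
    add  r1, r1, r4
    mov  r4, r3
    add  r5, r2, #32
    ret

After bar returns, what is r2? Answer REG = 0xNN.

REG = 0xd2

prologue: push r1 → mem[0x93]=0x25, sp=0x93
prologue: push r2 → mem[0x92]=0xd2, sp=0x92
body[0] sub  r4, r3, r0 → r4=0xe7
body[1] sub  r1, r4, r2 → r1=0x15
body[2] sub  r2, r5, #25 → r2=0x68
body[3] mov  r1, #0xc3 → r1=0xc3
body[4] sub  r2, r3, #36 → r2=0x41
body[5] add  r1, r1, r4 → r1=0xaa
body[6] mov  r4, r3 → r4=0x65
body[7] add  r5, r2, #32 → r5=0x61
epilogue: pop r2=0xd2, sp=0x93
epilogue: pop r1=0x25, sp=0x94
r2 is callee-saved → restored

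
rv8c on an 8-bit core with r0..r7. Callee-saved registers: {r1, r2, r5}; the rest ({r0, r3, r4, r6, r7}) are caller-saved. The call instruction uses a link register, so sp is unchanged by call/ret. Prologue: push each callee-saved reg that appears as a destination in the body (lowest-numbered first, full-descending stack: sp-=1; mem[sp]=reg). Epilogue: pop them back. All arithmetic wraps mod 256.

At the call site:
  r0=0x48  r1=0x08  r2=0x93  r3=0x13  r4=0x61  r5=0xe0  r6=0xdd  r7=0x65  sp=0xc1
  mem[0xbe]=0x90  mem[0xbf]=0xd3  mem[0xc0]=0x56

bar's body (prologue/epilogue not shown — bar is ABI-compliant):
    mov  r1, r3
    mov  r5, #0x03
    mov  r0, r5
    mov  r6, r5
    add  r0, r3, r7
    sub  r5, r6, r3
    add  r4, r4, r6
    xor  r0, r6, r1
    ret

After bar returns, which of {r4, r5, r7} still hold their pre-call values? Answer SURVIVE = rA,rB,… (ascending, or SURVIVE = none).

SURVIVE = r5,r7

prologue: push r1 → mem[0xc0]=0x08, sp=0xc0
prologue: push r5 → mem[0xbf]=0xe0, sp=0xbf
body[0] mov  r1, r3 → r1=0x13
body[1] mov  r5, #0x03 → r5=0x03
body[2] mov  r0, r5 → r0=0x03
body[3] mov  r6, r5 → r6=0x03
body[4] add  r0, r3, r7 → r0=0x78
body[5] sub  r5, r6, r3 → r5=0xf0
body[6] add  r4, r4, r6 → r4=0x64
body[7] xor  r0, r6, r1 → r0=0x10
epilogue: pop r5=0xe0, sp=0xc0
epilogue: pop r1=0x08, sp=0xc1
r4: caller-saved, written=True
r5: callee-saved, written=True
r7: caller-saved, written=False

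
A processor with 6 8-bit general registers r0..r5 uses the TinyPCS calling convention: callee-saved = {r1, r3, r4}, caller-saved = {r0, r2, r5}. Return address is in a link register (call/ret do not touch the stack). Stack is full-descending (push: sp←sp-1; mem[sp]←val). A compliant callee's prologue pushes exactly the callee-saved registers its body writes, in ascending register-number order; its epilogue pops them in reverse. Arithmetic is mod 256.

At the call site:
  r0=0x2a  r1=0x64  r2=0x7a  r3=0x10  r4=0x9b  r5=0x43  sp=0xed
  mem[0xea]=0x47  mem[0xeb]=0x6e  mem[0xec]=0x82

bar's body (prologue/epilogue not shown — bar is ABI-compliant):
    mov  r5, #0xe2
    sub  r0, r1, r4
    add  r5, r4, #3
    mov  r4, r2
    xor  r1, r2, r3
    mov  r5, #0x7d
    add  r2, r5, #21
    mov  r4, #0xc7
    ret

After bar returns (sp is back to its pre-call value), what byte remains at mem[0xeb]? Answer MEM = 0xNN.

prologue: push r1 -> mem[0xec]=0x64, sp=0xec
prologue: push r4 -> mem[0xeb]=0x9b, sp=0xeb
body[0] mov  r5, #0xe2 -> r5=0xe2
body[1] sub  r0, r1, r4 -> r0=0xc9
body[2] add  r5, r4, #3 -> r5=0x9e
body[3] mov  r4, r2 -> r4=0x7a
body[4] xor  r1, r2, r3 -> r1=0x6a
body[5] mov  r5, #0x7d -> r5=0x7d
body[6] add  r2, r5, #21 -> r2=0x92
body[7] mov  r4, #0xc7 -> r4=0xc7
epilogue: pop r4=0x9b, sp=0xec
epilogue: pop r1=0x64, sp=0xed
prologue pushed ['r1', 'r4'] at ['0xec', '0xeb']

MEM = 0x9b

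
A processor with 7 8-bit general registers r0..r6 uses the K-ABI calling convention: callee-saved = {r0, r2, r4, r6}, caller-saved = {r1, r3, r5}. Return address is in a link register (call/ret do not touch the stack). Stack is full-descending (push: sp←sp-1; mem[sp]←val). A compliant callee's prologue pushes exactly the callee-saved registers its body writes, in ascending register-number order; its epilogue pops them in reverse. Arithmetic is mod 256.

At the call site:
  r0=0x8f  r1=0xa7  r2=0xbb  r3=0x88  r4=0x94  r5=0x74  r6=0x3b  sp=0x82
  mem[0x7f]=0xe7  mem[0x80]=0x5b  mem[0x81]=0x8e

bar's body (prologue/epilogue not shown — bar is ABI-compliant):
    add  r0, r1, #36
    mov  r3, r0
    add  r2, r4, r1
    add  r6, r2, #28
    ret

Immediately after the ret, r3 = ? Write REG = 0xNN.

prologue: push r0 -> mem[0x81]=0x8f, sp=0x81
prologue: push r2 -> mem[0x80]=0xbb, sp=0x80
prologue: push r6 -> mem[0x7f]=0x3b, sp=0x7f
body[0] add  r0, r1, #36 -> r0=0xcb
body[1] mov  r3, r0 -> r3=0xcb
body[2] add  r2, r4, r1 -> r2=0x3b
body[3] add  r6, r2, #28 -> r6=0x57
epilogue: pop r6=0x3b, sp=0x80
epilogue: pop r2=0xbb, sp=0x81
epilogue: pop r0=0x8f, sp=0x82
r3 is caller-saved -> body value

REG = 0xcb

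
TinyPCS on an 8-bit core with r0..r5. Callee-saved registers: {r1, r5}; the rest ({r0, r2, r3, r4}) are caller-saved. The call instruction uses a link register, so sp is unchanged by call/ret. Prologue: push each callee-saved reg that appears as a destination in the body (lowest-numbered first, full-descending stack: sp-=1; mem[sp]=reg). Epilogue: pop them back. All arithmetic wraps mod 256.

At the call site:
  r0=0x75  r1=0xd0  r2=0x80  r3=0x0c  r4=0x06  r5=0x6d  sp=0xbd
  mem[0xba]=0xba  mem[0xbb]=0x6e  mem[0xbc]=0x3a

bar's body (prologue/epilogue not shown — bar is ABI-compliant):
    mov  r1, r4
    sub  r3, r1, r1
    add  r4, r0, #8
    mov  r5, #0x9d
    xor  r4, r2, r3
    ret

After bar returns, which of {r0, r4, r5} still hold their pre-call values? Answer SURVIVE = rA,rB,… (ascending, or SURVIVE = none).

prologue: push r1 → mem[0xbc]=0xd0, sp=0xbc
prologue: push r5 → mem[0xbb]=0x6d, sp=0xbb
body[0] mov  r1, r4 → r1=0x06
body[1] sub  r3, r1, r1 → r3=0x00
body[2] add  r4, r0, #8 → r4=0x7d
body[3] mov  r5, #0x9d → r5=0x9d
body[4] xor  r4, r2, r3 → r4=0x80
epilogue: pop r5=0x6d, sp=0xbc
epilogue: pop r1=0xd0, sp=0xbd
r0: caller-saved, written=False
r4: caller-saved, written=True
r5: callee-saved, written=True

SURVIVE = r0,r5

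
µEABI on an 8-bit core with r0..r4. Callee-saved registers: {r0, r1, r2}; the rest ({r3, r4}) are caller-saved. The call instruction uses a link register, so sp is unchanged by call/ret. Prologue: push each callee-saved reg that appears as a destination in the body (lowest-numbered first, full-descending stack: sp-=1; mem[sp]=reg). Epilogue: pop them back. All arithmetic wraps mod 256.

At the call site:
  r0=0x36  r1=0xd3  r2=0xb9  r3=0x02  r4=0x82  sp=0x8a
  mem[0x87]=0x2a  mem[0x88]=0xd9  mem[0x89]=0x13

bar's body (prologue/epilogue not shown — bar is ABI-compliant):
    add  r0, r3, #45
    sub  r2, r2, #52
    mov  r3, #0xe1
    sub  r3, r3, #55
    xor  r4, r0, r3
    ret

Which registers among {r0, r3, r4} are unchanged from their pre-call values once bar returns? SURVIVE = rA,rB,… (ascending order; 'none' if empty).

prologue: push r0 → mem[0x89]=0x36, sp=0x89
prologue: push r2 → mem[0x88]=0xb9, sp=0x88
body[0] add  r0, r3, #45 → r0=0x2f
body[1] sub  r2, r2, #52 → r2=0x85
body[2] mov  r3, #0xe1 → r3=0xe1
body[3] sub  r3, r3, #55 → r3=0xaa
body[4] xor  r4, r0, r3 → r4=0x85
epilogue: pop r2=0xb9, sp=0x89
epilogue: pop r0=0x36, sp=0x8a
r0: callee-saved, written=True
r3: caller-saved, written=True
r4: caller-saved, written=True

SURVIVE = r0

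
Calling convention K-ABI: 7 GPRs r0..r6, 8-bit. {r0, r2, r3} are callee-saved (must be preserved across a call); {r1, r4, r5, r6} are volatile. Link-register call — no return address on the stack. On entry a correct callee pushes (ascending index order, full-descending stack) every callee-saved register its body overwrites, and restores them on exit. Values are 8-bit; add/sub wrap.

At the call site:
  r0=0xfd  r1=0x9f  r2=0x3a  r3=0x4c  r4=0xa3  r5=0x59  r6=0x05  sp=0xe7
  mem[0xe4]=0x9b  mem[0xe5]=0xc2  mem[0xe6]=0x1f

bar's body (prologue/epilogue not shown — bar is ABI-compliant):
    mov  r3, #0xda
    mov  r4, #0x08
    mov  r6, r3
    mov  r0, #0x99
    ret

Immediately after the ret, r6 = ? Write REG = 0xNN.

prologue: push r0 → mem[0xe6]=0xfd, sp=0xe6
prologue: push r3 → mem[0xe5]=0x4c, sp=0xe5
body[0] mov  r3, #0xda → r3=0xda
body[1] mov  r4, #0x08 → r4=0x08
body[2] mov  r6, r3 → r6=0xda
body[3] mov  r0, #0x99 → r0=0x99
epilogue: pop r3=0x4c, sp=0xe6
epilogue: pop r0=0xfd, sp=0xe7
r6 is caller-saved → body value

REG = 0xda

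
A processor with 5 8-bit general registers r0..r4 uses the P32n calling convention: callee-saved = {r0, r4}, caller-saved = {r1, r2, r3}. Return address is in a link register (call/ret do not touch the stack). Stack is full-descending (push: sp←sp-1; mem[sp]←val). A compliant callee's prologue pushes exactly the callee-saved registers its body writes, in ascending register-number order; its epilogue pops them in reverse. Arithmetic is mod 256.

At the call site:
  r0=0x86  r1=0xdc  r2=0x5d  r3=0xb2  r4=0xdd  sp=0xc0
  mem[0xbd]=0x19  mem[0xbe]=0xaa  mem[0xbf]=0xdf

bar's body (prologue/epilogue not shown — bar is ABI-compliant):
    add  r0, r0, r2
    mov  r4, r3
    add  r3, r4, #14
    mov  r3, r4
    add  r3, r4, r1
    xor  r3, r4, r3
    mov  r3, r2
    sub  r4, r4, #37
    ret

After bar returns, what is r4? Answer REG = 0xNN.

prologue: push r0 -> mem[0xbf]=0x86, sp=0xbf
prologue: push r4 -> mem[0xbe]=0xdd, sp=0xbe
body[0] add  r0, r0, r2 -> r0=0xe3
body[1] mov  r4, r3 -> r4=0xb2
body[2] add  r3, r4, #14 -> r3=0xc0
body[3] mov  r3, r4 -> r3=0xb2
body[4] add  r3, r4, r1 -> r3=0x8e
body[5] xor  r3, r4, r3 -> r3=0x3c
body[6] mov  r3, r2 -> r3=0x5d
body[7] sub  r4, r4, #37 -> r4=0x8d
epilogue: pop r4=0xdd, sp=0xbf
epilogue: pop r0=0x86, sp=0xc0
r4 is callee-saved -> restored

REG = 0xdd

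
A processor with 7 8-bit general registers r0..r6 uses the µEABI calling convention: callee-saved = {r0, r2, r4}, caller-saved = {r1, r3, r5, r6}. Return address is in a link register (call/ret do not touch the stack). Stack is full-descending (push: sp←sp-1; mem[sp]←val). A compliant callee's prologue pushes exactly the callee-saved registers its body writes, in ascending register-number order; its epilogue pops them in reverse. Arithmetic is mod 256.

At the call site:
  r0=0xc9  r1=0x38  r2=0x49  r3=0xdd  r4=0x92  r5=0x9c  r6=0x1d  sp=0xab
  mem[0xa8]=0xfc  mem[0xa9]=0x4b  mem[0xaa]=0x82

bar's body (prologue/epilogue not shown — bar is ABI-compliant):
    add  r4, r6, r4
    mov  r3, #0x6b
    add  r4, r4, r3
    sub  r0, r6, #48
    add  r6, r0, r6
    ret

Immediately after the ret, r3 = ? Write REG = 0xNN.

REG = 0x6b

prologue: push r0 → mem[0xaa]=0xc9, sp=0xaa
prologue: push r4 → mem[0xa9]=0x92, sp=0xa9
body[0] add  r4, r6, r4 → r4=0xaf
body[1] mov  r3, #0x6b → r3=0x6b
body[2] add  r4, r4, r3 → r4=0x1a
body[3] sub  r0, r6, #48 → r0=0xed
body[4] add  r6, r0, r6 → r6=0x0a
epilogue: pop r4=0x92, sp=0xaa
epilogue: pop r0=0xc9, sp=0xab
r3 is caller-saved → body value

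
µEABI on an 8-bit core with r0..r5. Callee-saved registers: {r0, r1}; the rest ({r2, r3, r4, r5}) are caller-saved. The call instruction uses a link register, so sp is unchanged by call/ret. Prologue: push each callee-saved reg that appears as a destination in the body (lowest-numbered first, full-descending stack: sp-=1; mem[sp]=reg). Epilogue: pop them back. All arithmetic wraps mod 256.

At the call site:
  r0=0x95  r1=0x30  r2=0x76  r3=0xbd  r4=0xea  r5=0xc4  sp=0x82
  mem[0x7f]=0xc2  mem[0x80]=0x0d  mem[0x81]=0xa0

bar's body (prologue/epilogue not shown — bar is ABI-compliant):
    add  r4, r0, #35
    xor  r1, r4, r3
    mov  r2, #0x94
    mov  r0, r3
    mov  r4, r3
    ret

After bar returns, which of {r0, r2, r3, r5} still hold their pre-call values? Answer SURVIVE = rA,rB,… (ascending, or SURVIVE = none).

SURVIVE = r0,r3,r5

prologue: push r0 -> mem[0x81]=0x95, sp=0x81
prologue: push r1 -> mem[0x80]=0x30, sp=0x80
body[0] add  r4, r0, #35 -> r4=0xb8
body[1] xor  r1, r4, r3 -> r1=0x05
body[2] mov  r2, #0x94 -> r2=0x94
body[3] mov  r0, r3 -> r0=0xbd
body[4] mov  r4, r3 -> r4=0xbd
epilogue: pop r1=0x30, sp=0x81
epilogue: pop r0=0x95, sp=0x82
r0: callee-saved, written=True
r2: caller-saved, written=True
r3: caller-saved, written=False
r5: caller-saved, written=False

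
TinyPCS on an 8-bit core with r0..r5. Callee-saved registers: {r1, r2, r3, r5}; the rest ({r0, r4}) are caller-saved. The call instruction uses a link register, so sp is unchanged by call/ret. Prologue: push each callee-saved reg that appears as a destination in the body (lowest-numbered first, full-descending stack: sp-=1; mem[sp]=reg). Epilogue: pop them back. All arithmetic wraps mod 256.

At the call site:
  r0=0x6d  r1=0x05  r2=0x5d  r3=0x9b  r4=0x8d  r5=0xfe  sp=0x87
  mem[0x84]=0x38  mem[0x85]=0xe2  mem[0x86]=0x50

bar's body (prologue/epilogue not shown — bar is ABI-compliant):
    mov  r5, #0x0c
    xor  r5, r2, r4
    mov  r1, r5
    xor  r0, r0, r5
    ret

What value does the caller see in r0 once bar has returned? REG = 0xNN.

REG = 0xbd

prologue: push r1 -> mem[0x86]=0x05, sp=0x86
prologue: push r5 -> mem[0x85]=0xfe, sp=0x85
body[0] mov  r5, #0x0c -> r5=0x0c
body[1] xor  r5, r2, r4 -> r5=0xd0
body[2] mov  r1, r5 -> r1=0xd0
body[3] xor  r0, r0, r5 -> r0=0xbd
epilogue: pop r5=0xfe, sp=0x86
epilogue: pop r1=0x05, sp=0x87
r0 is caller-saved -> body value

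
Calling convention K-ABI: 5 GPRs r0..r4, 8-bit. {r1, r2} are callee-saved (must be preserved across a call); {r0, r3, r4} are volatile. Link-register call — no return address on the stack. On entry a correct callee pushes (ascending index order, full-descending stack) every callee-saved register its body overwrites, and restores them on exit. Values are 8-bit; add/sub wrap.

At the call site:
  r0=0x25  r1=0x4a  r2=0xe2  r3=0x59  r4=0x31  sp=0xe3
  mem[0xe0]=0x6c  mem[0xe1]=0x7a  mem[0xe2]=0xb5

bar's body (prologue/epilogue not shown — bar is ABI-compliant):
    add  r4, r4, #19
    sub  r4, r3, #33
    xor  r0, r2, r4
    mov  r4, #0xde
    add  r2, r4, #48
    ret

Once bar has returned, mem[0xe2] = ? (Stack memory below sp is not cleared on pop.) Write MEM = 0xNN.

prologue: push r2 → mem[0xe2]=0xe2, sp=0xe2
body[0] add  r4, r4, #19 → r4=0x44
body[1] sub  r4, r3, #33 → r4=0x38
body[2] xor  r0, r2, r4 → r0=0xda
body[3] mov  r4, #0xde → r4=0xde
body[4] add  r2, r4, #48 → r2=0x0e
epilogue: pop r2=0xe2, sp=0xe3
prologue pushed ['r2'] at ['0xe2']

MEM = 0xe2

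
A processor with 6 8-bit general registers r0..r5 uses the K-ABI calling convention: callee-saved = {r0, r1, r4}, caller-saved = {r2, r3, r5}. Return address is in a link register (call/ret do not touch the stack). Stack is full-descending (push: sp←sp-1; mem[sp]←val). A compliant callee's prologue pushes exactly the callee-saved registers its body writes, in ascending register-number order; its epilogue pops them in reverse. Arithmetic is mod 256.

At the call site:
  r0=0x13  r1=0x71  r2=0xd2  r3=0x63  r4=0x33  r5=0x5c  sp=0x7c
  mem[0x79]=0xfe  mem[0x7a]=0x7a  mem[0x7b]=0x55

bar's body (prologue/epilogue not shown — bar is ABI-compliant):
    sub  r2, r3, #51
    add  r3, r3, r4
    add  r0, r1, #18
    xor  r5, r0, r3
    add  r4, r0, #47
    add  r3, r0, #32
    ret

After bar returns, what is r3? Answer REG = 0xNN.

prologue: push r0 -> mem[0x7b]=0x13, sp=0x7b
prologue: push r4 -> mem[0x7a]=0x33, sp=0x7a
body[0] sub  r2, r3, #51 -> r2=0x30
body[1] add  r3, r3, r4 -> r3=0x96
body[2] add  r0, r1, #18 -> r0=0x83
body[3] xor  r5, r0, r3 -> r5=0x15
body[4] add  r4, r0, #47 -> r4=0xb2
body[5] add  r3, r0, #32 -> r3=0xa3
epilogue: pop r4=0x33, sp=0x7b
epilogue: pop r0=0x13, sp=0x7c
r3 is caller-saved -> body value

REG = 0xa3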